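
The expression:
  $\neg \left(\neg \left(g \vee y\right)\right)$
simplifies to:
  $g \vee y$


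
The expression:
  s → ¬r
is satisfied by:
  {s: False, r: False}
  {r: True, s: False}
  {s: True, r: False}


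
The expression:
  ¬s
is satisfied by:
  {s: False}


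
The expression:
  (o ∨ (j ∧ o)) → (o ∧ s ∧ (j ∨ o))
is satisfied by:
  {s: True, o: False}
  {o: False, s: False}
  {o: True, s: True}


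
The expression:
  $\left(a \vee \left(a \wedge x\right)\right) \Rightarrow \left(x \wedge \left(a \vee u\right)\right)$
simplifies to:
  $x \vee \neg a$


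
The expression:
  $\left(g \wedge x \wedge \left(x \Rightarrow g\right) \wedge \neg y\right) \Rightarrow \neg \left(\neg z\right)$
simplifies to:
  $y \vee z \vee \neg g \vee \neg x$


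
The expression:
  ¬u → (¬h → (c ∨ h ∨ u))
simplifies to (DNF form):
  c ∨ h ∨ u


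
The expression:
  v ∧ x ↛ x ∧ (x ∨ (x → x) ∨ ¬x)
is never true.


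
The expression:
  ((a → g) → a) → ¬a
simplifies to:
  ¬a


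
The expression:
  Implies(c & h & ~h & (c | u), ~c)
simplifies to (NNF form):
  True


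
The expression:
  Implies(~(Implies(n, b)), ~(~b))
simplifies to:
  b | ~n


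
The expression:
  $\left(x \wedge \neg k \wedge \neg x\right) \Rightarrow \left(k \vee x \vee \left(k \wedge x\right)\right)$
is always true.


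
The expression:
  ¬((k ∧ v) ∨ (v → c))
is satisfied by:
  {v: True, k: False, c: False}


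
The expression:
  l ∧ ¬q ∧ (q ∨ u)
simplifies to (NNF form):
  l ∧ u ∧ ¬q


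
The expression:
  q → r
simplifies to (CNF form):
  r ∨ ¬q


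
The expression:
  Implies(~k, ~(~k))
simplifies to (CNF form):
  k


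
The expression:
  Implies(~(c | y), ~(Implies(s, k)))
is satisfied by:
  {y: True, c: True, s: True, k: False}
  {y: True, c: True, k: False, s: False}
  {y: True, c: True, s: True, k: True}
  {y: True, c: True, k: True, s: False}
  {y: True, s: True, k: False, c: False}
  {y: True, k: False, s: False, c: False}
  {y: True, s: True, k: True, c: False}
  {y: True, k: True, s: False, c: False}
  {s: True, c: True, k: False, y: False}
  {c: True, k: False, s: False, y: False}
  {s: True, c: True, k: True, y: False}
  {c: True, k: True, s: False, y: False}
  {s: True, c: False, k: False, y: False}


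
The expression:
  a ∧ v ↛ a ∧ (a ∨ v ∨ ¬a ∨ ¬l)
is never true.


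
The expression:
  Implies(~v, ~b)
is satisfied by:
  {v: True, b: False}
  {b: False, v: False}
  {b: True, v: True}


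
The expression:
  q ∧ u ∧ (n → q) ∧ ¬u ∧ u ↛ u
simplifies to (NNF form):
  False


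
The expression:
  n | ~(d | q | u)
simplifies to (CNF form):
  (n | ~d) & (n | ~q) & (n | ~u)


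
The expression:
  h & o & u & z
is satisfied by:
  {h: True, z: True, u: True, o: True}


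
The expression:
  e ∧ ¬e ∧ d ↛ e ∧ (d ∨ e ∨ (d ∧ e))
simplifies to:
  False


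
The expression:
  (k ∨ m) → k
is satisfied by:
  {k: True, m: False}
  {m: False, k: False}
  {m: True, k: True}


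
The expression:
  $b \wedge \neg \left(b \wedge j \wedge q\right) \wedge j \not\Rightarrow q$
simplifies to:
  $b \wedge j \wedge \neg q$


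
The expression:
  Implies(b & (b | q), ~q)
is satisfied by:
  {q: False, b: False}
  {b: True, q: False}
  {q: True, b: False}


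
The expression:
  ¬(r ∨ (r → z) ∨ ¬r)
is never true.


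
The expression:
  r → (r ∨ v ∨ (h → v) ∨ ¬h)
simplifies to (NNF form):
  True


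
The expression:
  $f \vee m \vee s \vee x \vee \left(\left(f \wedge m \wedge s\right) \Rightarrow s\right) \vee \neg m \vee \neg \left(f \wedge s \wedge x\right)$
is always true.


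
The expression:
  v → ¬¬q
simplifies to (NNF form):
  q ∨ ¬v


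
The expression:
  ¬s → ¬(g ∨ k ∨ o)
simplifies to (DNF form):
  s ∨ (¬g ∧ ¬k ∧ ¬o)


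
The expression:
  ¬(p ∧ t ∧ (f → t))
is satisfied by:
  {p: False, t: False}
  {t: True, p: False}
  {p: True, t: False}


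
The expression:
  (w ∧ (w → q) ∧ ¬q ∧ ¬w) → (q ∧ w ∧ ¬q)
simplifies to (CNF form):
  True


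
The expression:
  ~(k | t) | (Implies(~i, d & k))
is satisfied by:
  {i: True, d: True, k: False, t: False}
  {i: True, k: False, t: False, d: False}
  {i: True, d: True, t: True, k: False}
  {i: True, t: True, k: False, d: False}
  {i: True, d: True, k: True, t: False}
  {i: True, k: True, t: False, d: False}
  {i: True, d: True, t: True, k: True}
  {i: True, t: True, k: True, d: False}
  {d: True, k: False, t: False, i: False}
  {d: False, k: False, t: False, i: False}
  {d: True, k: True, t: False, i: False}
  {d: True, k: True, t: True, i: False}


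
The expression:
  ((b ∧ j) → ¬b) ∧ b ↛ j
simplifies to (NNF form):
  b ∧ ¬j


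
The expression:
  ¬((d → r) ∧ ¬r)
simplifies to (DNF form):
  d ∨ r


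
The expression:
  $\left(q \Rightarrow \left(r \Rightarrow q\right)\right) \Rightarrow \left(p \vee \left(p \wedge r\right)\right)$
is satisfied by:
  {p: True}


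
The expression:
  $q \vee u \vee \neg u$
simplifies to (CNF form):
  $\text{True}$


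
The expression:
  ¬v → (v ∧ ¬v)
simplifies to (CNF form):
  v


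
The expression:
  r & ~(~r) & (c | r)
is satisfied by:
  {r: True}


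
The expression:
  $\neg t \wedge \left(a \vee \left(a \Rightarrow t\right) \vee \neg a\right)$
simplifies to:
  $\neg t$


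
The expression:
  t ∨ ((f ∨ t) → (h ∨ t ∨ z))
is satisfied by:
  {t: True, z: True, h: True, f: False}
  {t: True, z: True, h: False, f: False}
  {t: True, h: True, z: False, f: False}
  {t: True, h: False, z: False, f: False}
  {z: True, h: True, t: False, f: False}
  {z: True, h: False, t: False, f: False}
  {h: True, t: False, z: False, f: False}
  {h: False, t: False, z: False, f: False}
  {f: True, t: True, z: True, h: True}
  {f: True, t: True, z: True, h: False}
  {f: True, t: True, h: True, z: False}
  {f: True, t: True, h: False, z: False}
  {f: True, z: True, h: True, t: False}
  {f: True, z: True, h: False, t: False}
  {f: True, h: True, z: False, t: False}


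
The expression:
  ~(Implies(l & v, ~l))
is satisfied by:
  {v: True, l: True}


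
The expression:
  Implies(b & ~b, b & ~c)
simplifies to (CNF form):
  True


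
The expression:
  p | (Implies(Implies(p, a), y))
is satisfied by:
  {y: True, p: True}
  {y: True, p: False}
  {p: True, y: False}


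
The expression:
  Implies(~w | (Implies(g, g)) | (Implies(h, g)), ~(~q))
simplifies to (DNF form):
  q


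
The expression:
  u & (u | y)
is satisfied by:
  {u: True}


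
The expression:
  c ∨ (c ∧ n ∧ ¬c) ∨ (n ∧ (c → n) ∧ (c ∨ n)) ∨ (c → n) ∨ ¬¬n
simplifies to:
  True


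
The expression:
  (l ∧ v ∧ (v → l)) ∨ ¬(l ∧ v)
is always true.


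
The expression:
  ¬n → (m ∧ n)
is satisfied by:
  {n: True}


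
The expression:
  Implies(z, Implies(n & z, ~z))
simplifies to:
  ~n | ~z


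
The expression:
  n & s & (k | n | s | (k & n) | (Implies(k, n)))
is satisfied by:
  {s: True, n: True}


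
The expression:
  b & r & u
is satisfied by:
  {r: True, u: True, b: True}


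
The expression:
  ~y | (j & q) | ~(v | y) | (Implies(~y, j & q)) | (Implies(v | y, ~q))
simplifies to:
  True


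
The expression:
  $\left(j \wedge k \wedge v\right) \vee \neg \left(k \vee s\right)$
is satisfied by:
  {v: True, j: True, s: False, k: False}
  {v: True, s: False, j: False, k: False}
  {j: True, v: False, s: False, k: False}
  {v: False, s: False, j: False, k: False}
  {v: True, k: True, j: True, s: False}
  {v: True, k: True, j: True, s: True}


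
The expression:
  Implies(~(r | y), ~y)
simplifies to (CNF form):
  True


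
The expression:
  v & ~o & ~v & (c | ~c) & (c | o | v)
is never true.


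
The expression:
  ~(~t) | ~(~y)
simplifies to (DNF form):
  t | y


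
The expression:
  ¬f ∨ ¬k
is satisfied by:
  {k: False, f: False}
  {f: True, k: False}
  {k: True, f: False}


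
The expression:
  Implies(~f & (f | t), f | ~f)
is always true.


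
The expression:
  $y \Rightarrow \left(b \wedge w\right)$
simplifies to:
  $\left(b \wedge w\right) \vee \neg y$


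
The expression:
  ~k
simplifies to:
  ~k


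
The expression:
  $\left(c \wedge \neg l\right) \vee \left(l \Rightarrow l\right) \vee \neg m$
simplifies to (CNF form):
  $\text{True}$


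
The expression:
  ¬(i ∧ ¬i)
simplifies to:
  True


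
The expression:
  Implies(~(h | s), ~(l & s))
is always true.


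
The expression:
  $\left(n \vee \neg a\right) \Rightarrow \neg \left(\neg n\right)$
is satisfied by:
  {n: True, a: True}
  {n: True, a: False}
  {a: True, n: False}


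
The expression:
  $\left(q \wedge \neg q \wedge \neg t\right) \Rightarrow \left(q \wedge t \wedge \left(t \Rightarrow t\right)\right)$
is always true.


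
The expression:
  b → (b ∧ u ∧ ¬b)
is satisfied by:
  {b: False}


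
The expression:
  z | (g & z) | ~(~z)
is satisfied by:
  {z: True}


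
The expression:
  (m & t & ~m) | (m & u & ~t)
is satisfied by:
  {m: True, u: True, t: False}


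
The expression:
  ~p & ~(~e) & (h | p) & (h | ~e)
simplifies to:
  e & h & ~p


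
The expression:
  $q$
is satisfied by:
  {q: True}


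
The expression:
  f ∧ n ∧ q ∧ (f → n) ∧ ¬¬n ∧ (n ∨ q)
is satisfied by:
  {f: True, q: True, n: True}


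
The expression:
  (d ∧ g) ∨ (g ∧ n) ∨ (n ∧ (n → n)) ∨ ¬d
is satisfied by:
  {n: True, g: True, d: False}
  {n: True, g: False, d: False}
  {g: True, n: False, d: False}
  {n: False, g: False, d: False}
  {n: True, d: True, g: True}
  {n: True, d: True, g: False}
  {d: True, g: True, n: False}


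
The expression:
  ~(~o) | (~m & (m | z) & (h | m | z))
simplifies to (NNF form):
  o | (z & ~m)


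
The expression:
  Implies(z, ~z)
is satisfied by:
  {z: False}


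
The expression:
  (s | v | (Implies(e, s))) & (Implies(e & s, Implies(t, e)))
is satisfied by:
  {s: True, v: True, e: False}
  {s: True, e: False, v: False}
  {v: True, e: False, s: False}
  {v: False, e: False, s: False}
  {s: True, v: True, e: True}
  {s: True, e: True, v: False}
  {v: True, e: True, s: False}


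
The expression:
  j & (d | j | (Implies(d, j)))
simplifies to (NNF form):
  j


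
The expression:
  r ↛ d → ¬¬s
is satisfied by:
  {d: True, s: True, r: False}
  {d: True, s: False, r: False}
  {s: True, d: False, r: False}
  {d: False, s: False, r: False}
  {r: True, d: True, s: True}
  {r: True, d: True, s: False}
  {r: True, s: True, d: False}


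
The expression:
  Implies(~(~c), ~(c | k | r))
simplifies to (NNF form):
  ~c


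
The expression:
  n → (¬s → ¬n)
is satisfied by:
  {s: True, n: False}
  {n: False, s: False}
  {n: True, s: True}


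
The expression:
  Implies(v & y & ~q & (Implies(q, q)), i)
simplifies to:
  i | q | ~v | ~y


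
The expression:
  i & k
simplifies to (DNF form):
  i & k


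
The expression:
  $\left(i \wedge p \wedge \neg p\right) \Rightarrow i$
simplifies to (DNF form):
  $\text{True}$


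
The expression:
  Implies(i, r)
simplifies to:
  r | ~i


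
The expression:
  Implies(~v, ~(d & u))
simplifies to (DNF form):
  v | ~d | ~u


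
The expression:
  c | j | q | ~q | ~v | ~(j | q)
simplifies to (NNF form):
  True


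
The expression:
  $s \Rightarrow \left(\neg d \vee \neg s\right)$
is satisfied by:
  {s: False, d: False}
  {d: True, s: False}
  {s: True, d: False}


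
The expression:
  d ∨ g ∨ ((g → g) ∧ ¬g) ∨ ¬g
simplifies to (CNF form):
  True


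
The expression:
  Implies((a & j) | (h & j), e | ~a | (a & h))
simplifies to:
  e | h | ~a | ~j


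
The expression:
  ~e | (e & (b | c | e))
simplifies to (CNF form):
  True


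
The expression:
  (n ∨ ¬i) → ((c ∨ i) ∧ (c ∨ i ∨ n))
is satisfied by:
  {i: True, c: True}
  {i: True, c: False}
  {c: True, i: False}


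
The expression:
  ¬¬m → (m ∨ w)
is always true.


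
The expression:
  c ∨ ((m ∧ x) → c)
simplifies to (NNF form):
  c ∨ ¬m ∨ ¬x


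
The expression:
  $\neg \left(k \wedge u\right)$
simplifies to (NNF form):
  $\neg k \vee \neg u$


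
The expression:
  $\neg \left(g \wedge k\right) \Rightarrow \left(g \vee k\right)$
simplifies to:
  $g \vee k$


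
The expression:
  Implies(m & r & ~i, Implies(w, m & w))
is always true.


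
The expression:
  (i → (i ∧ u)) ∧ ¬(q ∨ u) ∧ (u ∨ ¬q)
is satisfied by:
  {q: False, u: False, i: False}


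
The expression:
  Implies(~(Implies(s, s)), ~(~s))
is always true.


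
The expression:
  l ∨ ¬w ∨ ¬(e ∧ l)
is always true.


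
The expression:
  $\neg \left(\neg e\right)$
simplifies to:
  $e$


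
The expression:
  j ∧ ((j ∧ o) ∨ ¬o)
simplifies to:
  j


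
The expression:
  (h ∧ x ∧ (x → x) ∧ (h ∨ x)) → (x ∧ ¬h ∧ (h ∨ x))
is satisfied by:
  {h: False, x: False}
  {x: True, h: False}
  {h: True, x: False}


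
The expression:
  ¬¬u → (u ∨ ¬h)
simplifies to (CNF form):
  True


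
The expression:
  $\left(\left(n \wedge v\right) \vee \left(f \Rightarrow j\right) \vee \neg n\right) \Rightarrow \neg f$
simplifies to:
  $\left(n \wedge \neg j \wedge \neg v\right) \vee \neg f$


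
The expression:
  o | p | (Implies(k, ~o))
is always true.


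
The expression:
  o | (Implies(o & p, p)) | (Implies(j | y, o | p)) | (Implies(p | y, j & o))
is always true.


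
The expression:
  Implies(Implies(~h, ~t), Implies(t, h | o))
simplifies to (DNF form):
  True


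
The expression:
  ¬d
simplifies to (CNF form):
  ¬d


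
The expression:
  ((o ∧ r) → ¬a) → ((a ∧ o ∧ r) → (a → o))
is always true.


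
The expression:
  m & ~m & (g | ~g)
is never true.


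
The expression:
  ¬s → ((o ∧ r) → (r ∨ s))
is always true.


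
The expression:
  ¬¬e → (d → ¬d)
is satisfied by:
  {e: False, d: False}
  {d: True, e: False}
  {e: True, d: False}


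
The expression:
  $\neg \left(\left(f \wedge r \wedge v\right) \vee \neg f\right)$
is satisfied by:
  {f: True, v: False, r: False}
  {r: True, f: True, v: False}
  {v: True, f: True, r: False}


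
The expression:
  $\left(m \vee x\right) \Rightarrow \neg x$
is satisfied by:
  {x: False}


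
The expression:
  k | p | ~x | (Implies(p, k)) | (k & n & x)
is always true.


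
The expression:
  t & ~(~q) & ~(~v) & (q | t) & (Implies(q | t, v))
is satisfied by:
  {t: True, q: True, v: True}


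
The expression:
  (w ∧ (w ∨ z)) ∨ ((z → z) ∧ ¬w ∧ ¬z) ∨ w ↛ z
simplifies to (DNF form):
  w ∨ ¬z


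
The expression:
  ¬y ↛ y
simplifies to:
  True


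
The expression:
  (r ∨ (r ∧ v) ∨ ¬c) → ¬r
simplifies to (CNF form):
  ¬r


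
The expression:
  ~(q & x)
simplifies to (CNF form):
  ~q | ~x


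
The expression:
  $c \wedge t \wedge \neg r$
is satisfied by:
  {t: True, c: True, r: False}


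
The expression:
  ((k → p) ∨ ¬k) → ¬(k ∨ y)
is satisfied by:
  {y: False, p: False, k: False}
  {k: True, y: False, p: False}
  {p: True, y: False, k: False}
  {k: True, y: True, p: False}


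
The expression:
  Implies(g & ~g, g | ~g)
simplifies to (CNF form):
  True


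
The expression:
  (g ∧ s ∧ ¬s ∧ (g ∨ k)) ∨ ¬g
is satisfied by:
  {g: False}


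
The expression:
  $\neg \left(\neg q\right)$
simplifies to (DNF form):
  $q$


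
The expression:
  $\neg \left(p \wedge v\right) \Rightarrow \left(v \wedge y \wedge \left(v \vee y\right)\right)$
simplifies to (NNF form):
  $v \wedge \left(p \vee y\right)$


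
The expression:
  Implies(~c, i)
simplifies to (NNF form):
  c | i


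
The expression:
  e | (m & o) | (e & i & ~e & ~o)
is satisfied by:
  {o: True, e: True, m: True}
  {o: True, e: True, m: False}
  {e: True, m: True, o: False}
  {e: True, m: False, o: False}
  {o: True, m: True, e: False}


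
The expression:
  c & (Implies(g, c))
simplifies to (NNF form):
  c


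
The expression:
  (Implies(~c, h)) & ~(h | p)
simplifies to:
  c & ~h & ~p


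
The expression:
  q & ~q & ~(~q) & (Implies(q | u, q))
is never true.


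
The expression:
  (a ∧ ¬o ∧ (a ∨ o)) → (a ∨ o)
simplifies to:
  True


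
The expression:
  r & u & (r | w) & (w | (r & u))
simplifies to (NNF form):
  r & u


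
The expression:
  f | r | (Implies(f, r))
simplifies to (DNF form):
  True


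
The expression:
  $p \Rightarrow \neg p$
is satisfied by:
  {p: False}


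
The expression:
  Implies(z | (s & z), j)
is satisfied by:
  {j: True, z: False}
  {z: False, j: False}
  {z: True, j: True}


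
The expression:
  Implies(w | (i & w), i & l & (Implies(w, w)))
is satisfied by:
  {i: True, l: True, w: False}
  {i: True, l: False, w: False}
  {l: True, i: False, w: False}
  {i: False, l: False, w: False}
  {i: True, w: True, l: True}


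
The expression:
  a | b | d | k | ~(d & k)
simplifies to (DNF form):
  True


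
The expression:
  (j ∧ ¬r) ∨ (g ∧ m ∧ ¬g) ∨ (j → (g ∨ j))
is always true.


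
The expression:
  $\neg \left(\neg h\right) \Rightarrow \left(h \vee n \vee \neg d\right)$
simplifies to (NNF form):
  $\text{True}$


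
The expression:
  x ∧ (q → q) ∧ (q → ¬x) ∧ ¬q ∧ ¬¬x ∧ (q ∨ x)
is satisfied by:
  {x: True, q: False}


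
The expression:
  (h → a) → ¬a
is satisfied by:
  {a: False}


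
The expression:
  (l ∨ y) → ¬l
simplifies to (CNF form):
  ¬l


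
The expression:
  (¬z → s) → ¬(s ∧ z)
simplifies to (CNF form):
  ¬s ∨ ¬z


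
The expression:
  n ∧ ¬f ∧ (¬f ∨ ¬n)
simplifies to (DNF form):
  n ∧ ¬f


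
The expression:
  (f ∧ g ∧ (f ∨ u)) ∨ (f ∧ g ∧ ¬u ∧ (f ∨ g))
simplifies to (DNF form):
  f ∧ g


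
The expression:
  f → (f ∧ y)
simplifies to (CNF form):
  y ∨ ¬f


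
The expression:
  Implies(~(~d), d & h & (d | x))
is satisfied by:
  {h: True, d: False}
  {d: False, h: False}
  {d: True, h: True}


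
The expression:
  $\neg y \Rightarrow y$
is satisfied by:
  {y: True}


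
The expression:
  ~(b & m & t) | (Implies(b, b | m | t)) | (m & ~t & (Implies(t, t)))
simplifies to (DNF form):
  True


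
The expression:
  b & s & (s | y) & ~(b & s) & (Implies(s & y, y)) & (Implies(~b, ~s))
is never true.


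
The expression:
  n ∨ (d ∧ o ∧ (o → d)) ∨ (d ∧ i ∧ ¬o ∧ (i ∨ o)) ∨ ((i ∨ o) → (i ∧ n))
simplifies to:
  d ∨ n ∨ (¬i ∧ ¬o)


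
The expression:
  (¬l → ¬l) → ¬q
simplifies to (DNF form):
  ¬q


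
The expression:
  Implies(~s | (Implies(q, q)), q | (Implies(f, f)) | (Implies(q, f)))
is always true.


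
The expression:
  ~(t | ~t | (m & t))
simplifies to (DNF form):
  False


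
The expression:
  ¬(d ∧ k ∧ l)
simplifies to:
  ¬d ∨ ¬k ∨ ¬l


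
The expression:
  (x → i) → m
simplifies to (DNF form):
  m ∨ (x ∧ ¬i)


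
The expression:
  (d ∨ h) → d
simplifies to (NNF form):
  d ∨ ¬h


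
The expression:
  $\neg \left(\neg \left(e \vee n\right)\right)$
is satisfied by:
  {n: True, e: True}
  {n: True, e: False}
  {e: True, n: False}


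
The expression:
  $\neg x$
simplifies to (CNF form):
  $\neg x$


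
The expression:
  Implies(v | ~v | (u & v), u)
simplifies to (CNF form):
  u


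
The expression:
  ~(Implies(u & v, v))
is never true.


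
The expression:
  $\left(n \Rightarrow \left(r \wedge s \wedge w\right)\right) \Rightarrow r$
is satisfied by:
  {r: True, n: True}
  {r: True, n: False}
  {n: True, r: False}


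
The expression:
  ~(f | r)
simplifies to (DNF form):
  ~f & ~r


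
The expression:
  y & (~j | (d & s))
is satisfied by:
  {s: True, d: True, y: True, j: False}
  {s: True, y: True, d: False, j: False}
  {d: True, y: True, s: False, j: False}
  {y: True, s: False, d: False, j: False}
  {j: True, s: True, d: True, y: True}


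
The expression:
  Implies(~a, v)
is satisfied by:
  {a: True, v: True}
  {a: True, v: False}
  {v: True, a: False}


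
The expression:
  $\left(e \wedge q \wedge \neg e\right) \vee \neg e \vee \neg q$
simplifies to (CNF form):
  $\neg e \vee \neg q$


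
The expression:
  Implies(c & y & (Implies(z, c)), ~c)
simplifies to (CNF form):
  ~c | ~y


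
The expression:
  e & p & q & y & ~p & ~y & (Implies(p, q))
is never true.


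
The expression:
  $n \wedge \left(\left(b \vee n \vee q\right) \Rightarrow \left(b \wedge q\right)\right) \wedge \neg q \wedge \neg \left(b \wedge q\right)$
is never true.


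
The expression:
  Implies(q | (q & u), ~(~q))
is always true.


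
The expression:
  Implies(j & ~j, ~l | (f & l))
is always true.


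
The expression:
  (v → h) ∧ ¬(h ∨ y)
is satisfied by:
  {v: False, h: False, y: False}


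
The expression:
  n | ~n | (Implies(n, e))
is always true.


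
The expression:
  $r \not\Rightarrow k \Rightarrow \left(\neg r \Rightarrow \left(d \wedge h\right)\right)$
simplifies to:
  $\text{True}$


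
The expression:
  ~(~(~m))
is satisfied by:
  {m: False}


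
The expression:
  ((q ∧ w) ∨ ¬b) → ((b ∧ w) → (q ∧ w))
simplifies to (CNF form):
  True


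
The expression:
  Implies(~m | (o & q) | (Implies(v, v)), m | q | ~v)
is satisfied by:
  {q: True, m: True, v: False}
  {q: True, v: False, m: False}
  {m: True, v: False, q: False}
  {m: False, v: False, q: False}
  {q: True, m: True, v: True}
  {q: True, v: True, m: False}
  {m: True, v: True, q: False}


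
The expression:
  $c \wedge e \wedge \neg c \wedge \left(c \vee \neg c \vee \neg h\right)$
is never true.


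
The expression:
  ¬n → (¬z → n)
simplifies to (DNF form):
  n ∨ z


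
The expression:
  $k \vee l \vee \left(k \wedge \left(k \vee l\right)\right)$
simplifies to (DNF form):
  $k \vee l$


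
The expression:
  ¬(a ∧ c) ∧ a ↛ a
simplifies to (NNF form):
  False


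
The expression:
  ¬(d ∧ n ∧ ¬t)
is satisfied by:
  {t: True, n: False, d: False}
  {t: False, n: False, d: False}
  {d: True, t: True, n: False}
  {d: True, t: False, n: False}
  {n: True, t: True, d: False}
  {n: True, t: False, d: False}
  {n: True, d: True, t: True}


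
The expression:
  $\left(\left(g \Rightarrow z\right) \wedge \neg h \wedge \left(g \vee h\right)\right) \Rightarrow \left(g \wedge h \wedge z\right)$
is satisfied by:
  {h: True, g: False, z: False}
  {g: False, z: False, h: False}
  {z: True, h: True, g: False}
  {z: True, g: False, h: False}
  {h: True, g: True, z: False}
  {g: True, h: False, z: False}
  {z: True, g: True, h: True}


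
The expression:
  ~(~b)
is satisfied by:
  {b: True}


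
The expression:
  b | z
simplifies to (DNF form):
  b | z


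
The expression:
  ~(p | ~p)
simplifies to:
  False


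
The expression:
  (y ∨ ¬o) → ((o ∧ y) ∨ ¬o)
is always true.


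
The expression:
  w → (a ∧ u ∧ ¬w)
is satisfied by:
  {w: False}


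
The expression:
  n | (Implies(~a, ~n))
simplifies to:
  True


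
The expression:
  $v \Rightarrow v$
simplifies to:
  $\text{True}$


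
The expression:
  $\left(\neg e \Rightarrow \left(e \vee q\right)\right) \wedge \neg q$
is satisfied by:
  {e: True, q: False}


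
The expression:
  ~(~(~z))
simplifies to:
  ~z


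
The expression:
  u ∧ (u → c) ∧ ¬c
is never true.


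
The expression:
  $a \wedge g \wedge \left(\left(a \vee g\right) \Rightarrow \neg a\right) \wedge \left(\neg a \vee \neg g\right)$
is never true.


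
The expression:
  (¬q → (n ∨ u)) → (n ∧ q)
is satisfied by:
  {n: True, q: True, u: False}
  {n: True, q: True, u: True}
  {u: False, n: False, q: False}


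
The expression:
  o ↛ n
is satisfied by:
  {o: True, n: False}


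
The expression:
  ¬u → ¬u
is always true.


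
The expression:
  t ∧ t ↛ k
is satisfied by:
  {t: True, k: False}


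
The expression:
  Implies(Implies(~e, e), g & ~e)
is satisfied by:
  {e: False}


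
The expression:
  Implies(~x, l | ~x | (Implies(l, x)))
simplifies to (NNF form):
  True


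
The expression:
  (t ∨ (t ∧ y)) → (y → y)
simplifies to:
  True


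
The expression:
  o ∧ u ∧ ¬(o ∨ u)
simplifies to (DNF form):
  False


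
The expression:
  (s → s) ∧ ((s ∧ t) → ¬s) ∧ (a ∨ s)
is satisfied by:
  {a: True, t: False, s: False}
  {s: True, a: True, t: False}
  {s: True, a: False, t: False}
  {t: True, a: True, s: False}


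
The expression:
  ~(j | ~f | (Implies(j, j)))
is never true.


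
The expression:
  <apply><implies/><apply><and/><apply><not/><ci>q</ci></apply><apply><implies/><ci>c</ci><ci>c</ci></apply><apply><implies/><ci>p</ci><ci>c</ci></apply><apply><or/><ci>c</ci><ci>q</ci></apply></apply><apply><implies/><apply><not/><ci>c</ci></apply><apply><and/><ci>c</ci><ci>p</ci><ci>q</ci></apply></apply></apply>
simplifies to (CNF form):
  <true/>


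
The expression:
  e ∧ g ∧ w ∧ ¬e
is never true.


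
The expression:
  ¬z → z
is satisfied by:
  {z: True}


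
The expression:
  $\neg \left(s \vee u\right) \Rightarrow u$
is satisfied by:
  {u: True, s: True}
  {u: True, s: False}
  {s: True, u: False}


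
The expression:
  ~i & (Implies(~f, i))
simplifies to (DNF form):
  f & ~i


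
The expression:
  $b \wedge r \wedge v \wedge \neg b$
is never true.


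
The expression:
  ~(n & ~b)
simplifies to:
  b | ~n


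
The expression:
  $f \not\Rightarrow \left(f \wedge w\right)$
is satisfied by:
  {f: True, w: False}


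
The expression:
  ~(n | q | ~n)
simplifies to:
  False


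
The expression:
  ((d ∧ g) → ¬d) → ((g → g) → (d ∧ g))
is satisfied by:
  {d: True, g: True}


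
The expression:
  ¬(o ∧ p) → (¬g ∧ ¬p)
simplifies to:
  (o ∧ p) ∨ (¬g ∧ ¬p)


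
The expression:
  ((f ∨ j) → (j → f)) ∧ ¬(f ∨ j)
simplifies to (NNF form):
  ¬f ∧ ¬j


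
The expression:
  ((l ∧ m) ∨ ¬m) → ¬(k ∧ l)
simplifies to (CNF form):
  ¬k ∨ ¬l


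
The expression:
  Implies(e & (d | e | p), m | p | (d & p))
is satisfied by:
  {p: True, m: True, e: False}
  {p: True, e: False, m: False}
  {m: True, e: False, p: False}
  {m: False, e: False, p: False}
  {p: True, m: True, e: True}
  {p: True, e: True, m: False}
  {m: True, e: True, p: False}


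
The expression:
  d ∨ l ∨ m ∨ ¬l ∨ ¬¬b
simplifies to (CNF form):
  True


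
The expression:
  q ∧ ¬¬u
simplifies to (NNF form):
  q ∧ u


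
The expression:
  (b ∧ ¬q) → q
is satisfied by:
  {q: True, b: False}
  {b: False, q: False}
  {b: True, q: True}


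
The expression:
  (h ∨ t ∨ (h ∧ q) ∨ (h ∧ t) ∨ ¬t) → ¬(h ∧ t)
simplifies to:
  ¬h ∨ ¬t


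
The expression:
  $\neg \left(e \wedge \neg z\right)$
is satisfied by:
  {z: True, e: False}
  {e: False, z: False}
  {e: True, z: True}


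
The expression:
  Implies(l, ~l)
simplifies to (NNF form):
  ~l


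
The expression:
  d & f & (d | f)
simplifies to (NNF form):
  d & f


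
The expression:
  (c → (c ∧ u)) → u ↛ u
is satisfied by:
  {c: True, u: False}


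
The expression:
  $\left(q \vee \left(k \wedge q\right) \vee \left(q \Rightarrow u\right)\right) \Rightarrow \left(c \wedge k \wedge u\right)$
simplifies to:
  $c \wedge k \wedge u$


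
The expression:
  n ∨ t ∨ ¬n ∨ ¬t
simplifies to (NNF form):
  True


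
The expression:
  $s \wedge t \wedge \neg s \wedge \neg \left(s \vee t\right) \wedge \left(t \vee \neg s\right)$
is never true.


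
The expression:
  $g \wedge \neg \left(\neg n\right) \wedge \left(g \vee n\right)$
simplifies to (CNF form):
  $g \wedge n$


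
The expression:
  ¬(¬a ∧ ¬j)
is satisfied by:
  {a: True, j: True}
  {a: True, j: False}
  {j: True, a: False}


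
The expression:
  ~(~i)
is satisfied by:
  {i: True}


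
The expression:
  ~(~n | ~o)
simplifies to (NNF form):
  n & o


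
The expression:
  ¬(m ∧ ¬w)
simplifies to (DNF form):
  w ∨ ¬m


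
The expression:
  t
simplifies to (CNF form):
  t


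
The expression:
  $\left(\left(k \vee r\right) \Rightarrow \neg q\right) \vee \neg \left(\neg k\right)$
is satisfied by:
  {k: True, q: False, r: False}
  {q: False, r: False, k: False}
  {r: True, k: True, q: False}
  {r: True, q: False, k: False}
  {k: True, q: True, r: False}
  {q: True, k: False, r: False}
  {r: True, q: True, k: True}


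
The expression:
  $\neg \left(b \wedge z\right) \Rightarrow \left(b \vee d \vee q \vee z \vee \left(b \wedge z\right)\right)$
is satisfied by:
  {b: True, d: True, q: True, z: True}
  {b: True, d: True, q: True, z: False}
  {b: True, d: True, z: True, q: False}
  {b: True, d: True, z: False, q: False}
  {b: True, q: True, z: True, d: False}
  {b: True, q: True, z: False, d: False}
  {b: True, q: False, z: True, d: False}
  {b: True, q: False, z: False, d: False}
  {d: True, q: True, z: True, b: False}
  {d: True, q: True, z: False, b: False}
  {d: True, z: True, q: False, b: False}
  {d: True, z: False, q: False, b: False}
  {q: True, z: True, d: False, b: False}
  {q: True, d: False, z: False, b: False}
  {z: True, d: False, q: False, b: False}


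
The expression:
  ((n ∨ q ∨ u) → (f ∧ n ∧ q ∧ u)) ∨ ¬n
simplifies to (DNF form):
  (f ∧ q ∧ u) ∨ ¬n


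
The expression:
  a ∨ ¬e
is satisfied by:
  {a: True, e: False}
  {e: False, a: False}
  {e: True, a: True}


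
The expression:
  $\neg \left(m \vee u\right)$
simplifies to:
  $\neg m \wedge \neg u$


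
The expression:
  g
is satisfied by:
  {g: True}


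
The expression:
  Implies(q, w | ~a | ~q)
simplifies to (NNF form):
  w | ~a | ~q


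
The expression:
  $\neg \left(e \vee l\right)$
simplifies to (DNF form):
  $\neg e \wedge \neg l$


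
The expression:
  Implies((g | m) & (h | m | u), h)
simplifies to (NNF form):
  h | (~g & ~m) | (~m & ~u)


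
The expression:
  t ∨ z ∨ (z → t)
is always true.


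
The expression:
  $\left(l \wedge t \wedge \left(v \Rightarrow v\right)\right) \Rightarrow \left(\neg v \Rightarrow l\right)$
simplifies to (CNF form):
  $\text{True}$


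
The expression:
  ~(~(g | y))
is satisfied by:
  {y: True, g: True}
  {y: True, g: False}
  {g: True, y: False}


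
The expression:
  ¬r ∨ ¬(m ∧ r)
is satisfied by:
  {m: False, r: False}
  {r: True, m: False}
  {m: True, r: False}


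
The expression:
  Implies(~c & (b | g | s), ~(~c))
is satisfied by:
  {c: True, g: False, s: False, b: False}
  {b: True, c: True, g: False, s: False}
  {c: True, s: True, g: False, b: False}
  {b: True, c: True, s: True, g: False}
  {c: True, g: True, s: False, b: False}
  {c: True, b: True, g: True, s: False}
  {c: True, s: True, g: True, b: False}
  {b: True, c: True, s: True, g: True}
  {b: False, g: False, s: False, c: False}


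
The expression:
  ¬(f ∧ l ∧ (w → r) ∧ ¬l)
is always true.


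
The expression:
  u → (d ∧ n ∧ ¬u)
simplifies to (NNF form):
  ¬u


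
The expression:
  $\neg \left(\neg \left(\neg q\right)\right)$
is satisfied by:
  {q: False}


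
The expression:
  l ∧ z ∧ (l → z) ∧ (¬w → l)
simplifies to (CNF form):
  l ∧ z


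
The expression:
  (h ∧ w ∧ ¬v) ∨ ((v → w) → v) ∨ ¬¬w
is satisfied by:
  {v: True, w: True}
  {v: True, w: False}
  {w: True, v: False}


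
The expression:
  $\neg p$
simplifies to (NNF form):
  $\neg p$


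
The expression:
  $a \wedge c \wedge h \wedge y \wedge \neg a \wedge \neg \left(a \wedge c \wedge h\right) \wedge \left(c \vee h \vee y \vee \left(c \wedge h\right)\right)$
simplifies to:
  $\text{False}$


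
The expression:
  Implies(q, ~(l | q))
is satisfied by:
  {q: False}


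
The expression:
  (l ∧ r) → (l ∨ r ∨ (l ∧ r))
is always true.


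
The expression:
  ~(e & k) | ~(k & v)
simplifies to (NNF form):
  ~e | ~k | ~v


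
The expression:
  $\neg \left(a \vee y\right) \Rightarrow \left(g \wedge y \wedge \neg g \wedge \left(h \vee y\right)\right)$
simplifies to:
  $a \vee y$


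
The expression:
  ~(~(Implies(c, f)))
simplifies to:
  f | ~c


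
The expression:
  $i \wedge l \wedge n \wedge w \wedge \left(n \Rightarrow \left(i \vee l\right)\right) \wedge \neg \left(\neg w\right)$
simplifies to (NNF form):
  $i \wedge l \wedge n \wedge w$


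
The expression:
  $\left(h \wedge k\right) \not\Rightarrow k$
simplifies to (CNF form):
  $\text{False}$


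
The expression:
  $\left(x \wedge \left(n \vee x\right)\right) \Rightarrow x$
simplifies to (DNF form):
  $\text{True}$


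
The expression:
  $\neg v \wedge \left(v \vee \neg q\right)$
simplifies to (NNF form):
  $\neg q \wedge \neg v$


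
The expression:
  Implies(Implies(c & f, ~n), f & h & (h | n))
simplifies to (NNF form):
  f & (c | h) & (h | n)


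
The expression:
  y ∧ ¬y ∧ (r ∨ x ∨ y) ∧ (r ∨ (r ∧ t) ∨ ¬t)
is never true.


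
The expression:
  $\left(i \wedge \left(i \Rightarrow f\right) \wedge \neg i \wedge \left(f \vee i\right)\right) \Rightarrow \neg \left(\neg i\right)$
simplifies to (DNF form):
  $\text{True}$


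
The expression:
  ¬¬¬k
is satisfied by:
  {k: False}


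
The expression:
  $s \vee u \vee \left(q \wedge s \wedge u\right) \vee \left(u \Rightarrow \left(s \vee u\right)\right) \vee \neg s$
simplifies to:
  $\text{True}$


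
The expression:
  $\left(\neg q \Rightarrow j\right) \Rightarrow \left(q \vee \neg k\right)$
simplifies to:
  $q \vee \neg j \vee \neg k$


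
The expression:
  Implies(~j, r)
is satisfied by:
  {r: True, j: True}
  {r: True, j: False}
  {j: True, r: False}


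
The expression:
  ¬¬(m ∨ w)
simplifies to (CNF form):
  m ∨ w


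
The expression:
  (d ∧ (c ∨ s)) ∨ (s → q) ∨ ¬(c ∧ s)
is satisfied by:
  {d: True, q: True, s: False, c: False}
  {d: True, s: False, c: False, q: False}
  {q: True, s: False, c: False, d: False}
  {q: False, s: False, c: False, d: False}
  {d: True, c: True, q: True, s: False}
  {d: True, c: True, q: False, s: False}
  {c: True, q: True, d: False, s: False}
  {c: True, d: False, s: False, q: False}
  {q: True, d: True, s: True, c: False}
  {d: True, s: True, q: False, c: False}
  {q: True, s: True, d: False, c: False}
  {s: True, d: False, c: False, q: False}
  {d: True, c: True, s: True, q: True}
  {d: True, c: True, s: True, q: False}
  {c: True, s: True, q: True, d: False}


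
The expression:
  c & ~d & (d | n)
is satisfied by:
  {c: True, n: True, d: False}


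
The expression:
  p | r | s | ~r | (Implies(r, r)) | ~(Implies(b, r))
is always true.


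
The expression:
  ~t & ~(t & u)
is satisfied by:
  {t: False}


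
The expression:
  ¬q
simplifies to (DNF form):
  ¬q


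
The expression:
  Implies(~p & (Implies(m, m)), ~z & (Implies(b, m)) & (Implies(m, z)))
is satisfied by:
  {p: True, b: False, m: False, z: False}
  {z: True, p: True, b: False, m: False}
  {p: True, m: True, b: False, z: False}
  {z: True, p: True, m: True, b: False}
  {p: True, b: True, m: False, z: False}
  {p: True, z: True, b: True, m: False}
  {p: True, m: True, b: True, z: False}
  {z: True, p: True, m: True, b: True}
  {z: False, b: False, m: False, p: False}


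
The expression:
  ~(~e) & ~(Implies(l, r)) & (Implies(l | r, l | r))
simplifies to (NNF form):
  e & l & ~r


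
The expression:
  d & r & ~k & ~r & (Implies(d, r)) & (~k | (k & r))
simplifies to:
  False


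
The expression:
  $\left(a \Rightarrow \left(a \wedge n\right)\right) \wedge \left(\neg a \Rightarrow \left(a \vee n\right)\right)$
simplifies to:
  $n$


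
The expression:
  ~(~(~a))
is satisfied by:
  {a: False}


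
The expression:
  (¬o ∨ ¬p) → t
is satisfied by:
  {t: True, p: True, o: True}
  {t: True, p: True, o: False}
  {t: True, o: True, p: False}
  {t: True, o: False, p: False}
  {p: True, o: True, t: False}


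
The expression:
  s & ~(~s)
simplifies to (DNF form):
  s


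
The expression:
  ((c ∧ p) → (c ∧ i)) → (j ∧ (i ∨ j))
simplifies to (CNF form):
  (c ∨ j) ∧ (j ∨ p) ∧ (j ∨ ¬i)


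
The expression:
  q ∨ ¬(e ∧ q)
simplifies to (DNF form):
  True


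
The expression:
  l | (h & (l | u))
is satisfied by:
  {l: True, u: True, h: True}
  {l: True, u: True, h: False}
  {l: True, h: True, u: False}
  {l: True, h: False, u: False}
  {u: True, h: True, l: False}


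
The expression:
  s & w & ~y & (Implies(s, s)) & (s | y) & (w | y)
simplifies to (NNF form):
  s & w & ~y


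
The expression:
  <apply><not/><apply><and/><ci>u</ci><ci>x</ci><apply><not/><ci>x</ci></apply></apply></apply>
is always true.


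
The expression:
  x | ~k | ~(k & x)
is always true.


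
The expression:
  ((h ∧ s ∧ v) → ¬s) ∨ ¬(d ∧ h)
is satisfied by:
  {s: False, v: False, d: False, h: False}
  {h: True, s: False, v: False, d: False}
  {d: True, s: False, v: False, h: False}
  {h: True, d: True, s: False, v: False}
  {v: True, h: False, s: False, d: False}
  {h: True, v: True, s: False, d: False}
  {d: True, v: True, h: False, s: False}
  {h: True, d: True, v: True, s: False}
  {s: True, d: False, v: False, h: False}
  {h: True, s: True, d: False, v: False}
  {d: True, s: True, h: False, v: False}
  {h: True, d: True, s: True, v: False}
  {v: True, s: True, d: False, h: False}
  {h: True, v: True, s: True, d: False}
  {d: True, v: True, s: True, h: False}


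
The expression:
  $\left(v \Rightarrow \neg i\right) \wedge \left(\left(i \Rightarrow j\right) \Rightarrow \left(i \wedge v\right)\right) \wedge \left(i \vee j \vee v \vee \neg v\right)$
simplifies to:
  $i \wedge \neg j \wedge \neg v$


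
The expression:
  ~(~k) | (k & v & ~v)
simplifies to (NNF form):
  k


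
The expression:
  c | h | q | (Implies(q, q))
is always true.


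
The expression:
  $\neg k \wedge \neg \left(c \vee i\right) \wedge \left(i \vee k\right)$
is never true.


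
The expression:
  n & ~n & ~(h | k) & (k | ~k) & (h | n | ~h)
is never true.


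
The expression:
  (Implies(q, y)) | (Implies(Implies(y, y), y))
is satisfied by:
  {y: True, q: False}
  {q: False, y: False}
  {q: True, y: True}


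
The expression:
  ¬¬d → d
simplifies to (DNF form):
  True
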